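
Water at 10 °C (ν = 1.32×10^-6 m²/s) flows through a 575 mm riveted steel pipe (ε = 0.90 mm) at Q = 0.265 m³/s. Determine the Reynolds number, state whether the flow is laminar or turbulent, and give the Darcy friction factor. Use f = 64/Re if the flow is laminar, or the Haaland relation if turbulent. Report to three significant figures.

Re ≈ 4.45×10^5; turbulent; f ≈ 0.0224

V = 4Q/(πD²) = 1.021 m/s
Re = VD/ν = 1.021·0.575/1.32×10^-6 = 4.45×10^5
Re > 4000 → turbulent; ε/D = 0.00157
Haaland: f = 0.02244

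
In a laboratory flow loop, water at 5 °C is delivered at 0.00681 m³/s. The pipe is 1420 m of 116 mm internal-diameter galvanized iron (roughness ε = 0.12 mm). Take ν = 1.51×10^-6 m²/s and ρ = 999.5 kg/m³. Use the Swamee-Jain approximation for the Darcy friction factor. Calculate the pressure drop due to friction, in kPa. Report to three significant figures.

Δp ≈ 61.8 kPa

V = 4Q/(πD²) = 4·0.00681/(π·0.116²) = 0.6444 m/s
Re = VD/ν = 0.6444·0.116/1.51×10^-6 = 4.95×10^4 → turbulent
ε/D = 0.12/116 = 0.00103
Swamee-Jain: f = 0.02431
h_f = f(L/D)V²/(2g) = 0.02431·(1420/0.116)·0.6444²/(2·9.81) = 6.299 m
Δp = ρg·h_f = 999.5·9.81·6.299 = 61.76 kPa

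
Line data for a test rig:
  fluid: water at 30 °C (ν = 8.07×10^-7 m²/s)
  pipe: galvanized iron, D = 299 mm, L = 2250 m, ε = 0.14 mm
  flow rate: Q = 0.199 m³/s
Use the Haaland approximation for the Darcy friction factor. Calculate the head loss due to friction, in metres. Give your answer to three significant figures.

V = 4Q/(πD²) = 4·0.199/(π·0.299²) = 2.834 m/s
Re = VD/ν = 2.834·0.299/8.07×10^-7 = 1.05×10^6 → turbulent
ε/D = 0.14/299 = 4.68×10^-4
Haaland: f = 0.01693
h_f = f(L/D)V²/(2g) = 0.01693·(2250/0.299)·2.834²/(2·9.81) = 52.15 m

h_f ≈ 52.2 m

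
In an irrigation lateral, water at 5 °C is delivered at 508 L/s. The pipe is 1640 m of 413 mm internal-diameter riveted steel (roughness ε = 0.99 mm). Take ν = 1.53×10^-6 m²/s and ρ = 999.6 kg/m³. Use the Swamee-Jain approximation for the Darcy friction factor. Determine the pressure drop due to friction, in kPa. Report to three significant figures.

V = 4Q/(πD²) = 4·0.508/(π·0.413²) = 3.792 m/s
Re = VD/ν = 3.792·0.413/1.53×10^-6 = 1.02×10^6 → turbulent
ε/D = 0.99/413 = 0.00240
Swamee-Jain: f = 0.02482
h_f = f(L/D)V²/(2g) = 0.02482·(1640/0.413)·3.792²/(2·9.81) = 72.23 m
Δp = ρg·h_f = 999.6·9.81·72.23 = 708.3 kPa

Δp ≈ 708 kPa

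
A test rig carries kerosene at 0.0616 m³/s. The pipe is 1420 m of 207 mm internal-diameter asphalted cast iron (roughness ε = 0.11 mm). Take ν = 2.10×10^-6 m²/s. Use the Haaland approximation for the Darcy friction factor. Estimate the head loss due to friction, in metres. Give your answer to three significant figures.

h_f ≈ 22.2 m

V = 4Q/(πD²) = 4·0.0616/(π·0.207²) = 1.830 m/s
Re = VD/ν = 1.830·0.207/2.10×10^-6 = 1.80×10^5 → turbulent
ε/D = 0.11/207 = 5.31×10^-4
Haaland: f = 0.01897
h_f = f(L/D)V²/(2g) = 0.01897·(1420/0.207)·1.830²/(2·9.81) = 22.22 m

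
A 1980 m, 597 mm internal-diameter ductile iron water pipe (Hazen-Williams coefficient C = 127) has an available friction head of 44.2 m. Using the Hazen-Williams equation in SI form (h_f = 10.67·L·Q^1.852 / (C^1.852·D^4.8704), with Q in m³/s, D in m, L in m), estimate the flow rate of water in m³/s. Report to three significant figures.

Q ≈ 1.17 m³/s

Rearranging: Q = [h_f·C^1.852·D^4.8704 / (10.67·L)]^(1/1.852)
Q = [44.2·127^1.852·0.597^4.8704 / (10.67·1980)]^0.540 = 1.169 m³/s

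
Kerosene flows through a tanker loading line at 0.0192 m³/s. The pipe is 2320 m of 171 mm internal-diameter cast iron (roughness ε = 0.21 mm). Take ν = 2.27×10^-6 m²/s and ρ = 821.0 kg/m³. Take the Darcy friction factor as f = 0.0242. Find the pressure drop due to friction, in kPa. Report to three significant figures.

Δp ≈ 94.2 kPa

V = 4Q/(πD²) = 4·0.0192/(π·0.171²) = 0.8360 m/s
h_f = f(L/D)V²/(2g) = 0.02420·(2320/0.171)·0.8360²/(2·9.81) = 11.70 m
Δp = ρg·h_f = 821.0·9.81·11.70 = 94.20 kPa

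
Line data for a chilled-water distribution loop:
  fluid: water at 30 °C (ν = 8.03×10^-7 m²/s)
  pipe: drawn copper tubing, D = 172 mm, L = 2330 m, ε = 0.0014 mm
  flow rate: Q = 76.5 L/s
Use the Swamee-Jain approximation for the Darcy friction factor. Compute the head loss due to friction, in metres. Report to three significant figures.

h_f ≈ 93.4 m

V = 4Q/(πD²) = 4·0.0765/(π·0.172²) = 3.292 m/s
Re = VD/ν = 3.292·0.172/8.03×10^-7 = 7.05×10^5 → turbulent
ε/D = 0.0014/172 = 8.14×10^-6
Swamee-Jain: f = 0.01248
h_f = f(L/D)V²/(2g) = 0.01248·(2330/0.172)·3.292²/(2·9.81) = 93.43 m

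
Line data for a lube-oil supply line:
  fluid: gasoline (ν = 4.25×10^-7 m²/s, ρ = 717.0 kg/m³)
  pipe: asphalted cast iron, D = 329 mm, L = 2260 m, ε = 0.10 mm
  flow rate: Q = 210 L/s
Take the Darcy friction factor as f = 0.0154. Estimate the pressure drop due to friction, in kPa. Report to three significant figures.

Δp ≈ 231 kPa

V = 4Q/(πD²) = 4·0.210/(π·0.329²) = 2.470 m/s
h_f = f(L/D)V²/(2g) = 0.01540·(2260/0.329)·2.470²/(2·9.81) = 32.90 m
Δp = ρg·h_f = 717.0·9.81·32.90 = 231.4 kPa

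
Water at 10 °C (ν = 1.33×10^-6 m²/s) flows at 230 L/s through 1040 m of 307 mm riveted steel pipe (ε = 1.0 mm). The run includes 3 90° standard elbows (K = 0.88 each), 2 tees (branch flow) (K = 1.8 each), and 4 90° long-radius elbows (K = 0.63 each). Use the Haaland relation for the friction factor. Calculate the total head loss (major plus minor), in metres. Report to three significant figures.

V = 4Q/(πD²) = 3.107 m/s; V²/2g = 0.4921 m
Re = 7.17×10^5, ε/D = 0.00326 → f = 0.02700 (Haaland)
Major: h_f = f(L/D)·V²/2g = 0.02700·3388·0.4921 = 45.00 m
Minor: ΣK = 8.76; h_m = ΣK·V²/2g = 4.310 m
Total H_L = 45.00 + 4.310 = 49.31 m

H_L ≈ 49.3 m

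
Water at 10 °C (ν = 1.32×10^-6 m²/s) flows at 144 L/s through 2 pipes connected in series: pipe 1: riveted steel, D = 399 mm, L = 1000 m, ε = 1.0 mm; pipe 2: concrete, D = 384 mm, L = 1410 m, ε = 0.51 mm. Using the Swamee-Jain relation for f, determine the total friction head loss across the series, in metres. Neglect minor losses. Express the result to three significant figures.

Pipe 1: V = 1.152 m/s, Re = 3.48×10^5, ε/D = 0.00251, f = 0.02547, h_1 = f(L/D)V²/2g = 4.316 m
Pipe 2: V = 1.243 m/s, Re = 3.62×10^5, ε/D = 0.00133, f = 0.02187, h_2 = f(L/D)V²/2g = 6.328 m
Series → Q common, losses add: H = Σh = 10.64 m

H ≈ 10.6 m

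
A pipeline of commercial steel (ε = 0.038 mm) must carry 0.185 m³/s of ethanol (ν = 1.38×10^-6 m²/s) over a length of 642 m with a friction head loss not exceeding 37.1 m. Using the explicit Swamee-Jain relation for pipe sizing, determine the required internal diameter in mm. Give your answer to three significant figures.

Swamee-Jain (Type III): D = 0.66·[ε^1.25·(LQ²/(gh_f))^4.75 + ν·Q^9.4·(L/(gh_f))^5.2]^0.04
LQ²/(gh_f) = 0.06037; L/(gh_f) = 1.764
Term 1 = ε^1.25·(…)^4.75 = 4.83×10^-12; Term 2 = ν·Q^9.4·(…)^5.2 = 3.41×10^-12
D = 0.66·(4.83×10^-12 + 3.41×10^-12)^0.04 = 0.2378 m = 238 mm
Check: V = 4.17 m/s, Re = 7.18×10^5, f = 0.01465, h_f = 35.0 m ≈ 37.1 m ✓

D ≈ 238 mm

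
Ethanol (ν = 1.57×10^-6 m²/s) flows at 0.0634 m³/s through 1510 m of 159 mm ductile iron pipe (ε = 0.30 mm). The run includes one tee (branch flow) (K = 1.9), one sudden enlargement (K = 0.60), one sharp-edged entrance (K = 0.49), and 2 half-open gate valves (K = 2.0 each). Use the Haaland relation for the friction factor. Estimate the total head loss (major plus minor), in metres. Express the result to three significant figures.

V = 4Q/(πD²) = 3.193 m/s; V²/2g = 0.5197 m
Re = 3.23×10^5, ε/D = 0.00189 → f = 0.02362 (Haaland)
Major: h_f = f(L/D)·V²/2g = 0.02362·9497·0.5197 = 116.6 m
Minor: ΣK = 6.99; h_m = ΣK·V²/2g = 3.632 m
Total H_L = 116.6 + 3.632 = 120.2 m

H_L ≈ 120 m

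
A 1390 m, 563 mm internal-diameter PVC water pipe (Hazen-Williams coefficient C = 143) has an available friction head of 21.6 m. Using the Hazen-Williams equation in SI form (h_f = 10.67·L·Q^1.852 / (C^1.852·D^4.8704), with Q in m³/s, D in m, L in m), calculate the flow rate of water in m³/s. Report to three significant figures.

Q ≈ 0.928 m³/s

Rearranging: Q = [h_f·C^1.852·D^4.8704 / (10.67·L)]^(1/1.852)
Q = [21.6·143^1.852·0.563^4.8704 / (10.67·1390)]^0.540 = 0.9279 m³/s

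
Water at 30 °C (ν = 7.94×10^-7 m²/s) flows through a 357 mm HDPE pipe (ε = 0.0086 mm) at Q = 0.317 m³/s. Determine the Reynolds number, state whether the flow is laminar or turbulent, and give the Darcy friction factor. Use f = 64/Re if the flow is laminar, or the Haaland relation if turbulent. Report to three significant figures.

Re ≈ 1.42×10^6; turbulent; f ≈ 0.0115

V = 4Q/(πD²) = 3.167 m/s
Re = VD/ν = 3.167·0.357/7.94×10^-7 = 1.42×10^6
Re > 4000 → turbulent; ε/D = 2.41×10^-5
Haaland: f = 0.01150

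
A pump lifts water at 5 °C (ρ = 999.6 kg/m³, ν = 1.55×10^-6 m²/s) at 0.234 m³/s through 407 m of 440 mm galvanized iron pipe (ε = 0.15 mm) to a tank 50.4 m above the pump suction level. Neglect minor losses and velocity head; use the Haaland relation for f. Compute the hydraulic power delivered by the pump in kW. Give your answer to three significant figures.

V = 4Q/(πD²) = 1.539 m/s; Re = 4.37×10^5; ε/D = 3.41×10^-4; f = 0.01661
h_f = f(L/D)V²/2g = 1.855 m
Total head H = z + h_f = 50.4 + 1.855 = 52.25 m
P_hyd = ρgQH = 999.6·9.81·0.234·52.25 = 119.9 kW

P_hyd ≈ 120 kW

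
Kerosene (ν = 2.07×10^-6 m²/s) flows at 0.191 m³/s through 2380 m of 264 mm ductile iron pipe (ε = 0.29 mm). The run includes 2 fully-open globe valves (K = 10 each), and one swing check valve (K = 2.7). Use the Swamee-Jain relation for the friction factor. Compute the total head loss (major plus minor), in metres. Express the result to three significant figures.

H_L ≈ 131 m

V = 4Q/(πD²) = 3.489 m/s; V²/2g = 0.6205 m
Re = 4.45×10^5, ε/D = 0.00110 → f = 0.02084 (Swamee-Jain)
Major: h_f = f(L/D)·V²/2g = 0.02084·9015·0.6205 = 116.6 m
Minor: ΣK = 22.7; h_m = ΣK·V²/2g = 14.09 m
Total H_L = 116.6 + 14.09 = 130.7 m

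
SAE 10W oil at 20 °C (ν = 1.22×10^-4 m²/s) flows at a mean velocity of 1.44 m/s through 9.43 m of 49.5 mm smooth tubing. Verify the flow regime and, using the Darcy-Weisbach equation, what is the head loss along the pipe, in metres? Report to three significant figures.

h_f ≈ 2.21 m

Re = VD/ν = 1.44·0.04950/1.22×10^-4 = 584 → laminar (Re < 2300)
f = 64/Re = 0.1095
h_f = f(L/D)V²/(2g) = 0.1095·(9.43/0.04950)·1.44²/(2·9.81) = 2.205 m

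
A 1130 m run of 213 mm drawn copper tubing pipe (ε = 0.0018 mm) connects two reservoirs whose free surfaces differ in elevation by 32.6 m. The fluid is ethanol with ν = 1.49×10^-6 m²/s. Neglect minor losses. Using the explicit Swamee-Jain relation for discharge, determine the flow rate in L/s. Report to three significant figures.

Q ≈ 106 L/s

Swamee-Jain (Type II): Q = -0.965·√(gD⁵h_f/L)·ln[ε/(3.7D) + √(3.17ν²L/(gD³h_f))]
√(gD⁵h_f/L) = √(9.81·0.213⁵·32.6/1130) = 0.01114
ε/(3.7D) = 2.28×10^-6; √(3.17ν²L/(gD³h_f)) = 5.07×10^-5
Q = -0.965·0.01114·ln(5.301×10^-5) = 0.1058 m³/s
Check: V = 2.97 m/s, Re = 4.25×10^5, f = 0.01361, h_f = 32.4 m ≈ 32.6 m ✓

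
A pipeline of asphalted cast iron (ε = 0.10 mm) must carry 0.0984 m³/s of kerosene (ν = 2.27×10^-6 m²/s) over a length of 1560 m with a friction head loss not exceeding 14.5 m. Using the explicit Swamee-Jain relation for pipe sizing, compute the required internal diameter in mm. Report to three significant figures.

Swamee-Jain (Type III): D = 0.66·[ε^1.25·(LQ²/(gh_f))^4.75 + ν·Q^9.4·(L/(gh_f))^5.2]^0.04
LQ²/(gh_f) = 0.1062; L/(gh_f) = 10.97
Term 1 = ε^1.25·(…)^4.75 = 2.37×10^-10; Term 2 = ν·Q^9.4·(…)^5.2 = 1.99×10^-10
D = 0.66·(2.37×10^-10 + 1.99×10^-10)^0.04 = 0.2787 m = 279 mm
Check: V = 1.61 m/s, Re = 1.98×10^5, f = 0.01817, h_f = 13.5 m ≈ 14.5 m ✓

D ≈ 279 mm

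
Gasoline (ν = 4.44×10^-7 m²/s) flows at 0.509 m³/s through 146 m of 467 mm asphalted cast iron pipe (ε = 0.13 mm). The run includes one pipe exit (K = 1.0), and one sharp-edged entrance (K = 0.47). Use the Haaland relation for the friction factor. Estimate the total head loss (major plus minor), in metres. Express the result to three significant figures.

H_L ≈ 2.77 m

V = 4Q/(πD²) = 2.972 m/s; V²/2g = 0.4501 m
Re = 3.13×10^6, ε/D = 2.78×10^-4 → f = 0.01496 (Haaland)
Major: h_f = f(L/D)·V²/2g = 0.01496·312.6·0.4501 = 2.105 m
Minor: ΣK = 1.47; h_m = ΣK·V²/2g = 0.6616 m
Total H_L = 2.105 + 0.6616 = 2.766 m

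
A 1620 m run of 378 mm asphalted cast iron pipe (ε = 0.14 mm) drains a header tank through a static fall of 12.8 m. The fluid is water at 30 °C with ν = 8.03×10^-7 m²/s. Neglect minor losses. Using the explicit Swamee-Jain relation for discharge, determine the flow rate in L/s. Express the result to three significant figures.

Q ≈ 213 L/s

Swamee-Jain (Type II): Q = -0.965·√(gD⁵h_f/L)·ln[ε/(3.7D) + √(3.17ν²L/(gD³h_f))]
√(gD⁵h_f/L) = √(9.81·0.378⁵·12.8/1620) = 0.02446
ε/(3.7D) = 1.00×10^-4; √(3.17ν²L/(gD³h_f)) = 2.21×10^-5
Q = -0.965·0.02446·ln(1.222×10^-4) = 0.2126 m³/s
Check: V = 1.89 m/s, Re = 8.92×10^5, f = 0.01642, h_f = 12.9 m ≈ 12.8 m ✓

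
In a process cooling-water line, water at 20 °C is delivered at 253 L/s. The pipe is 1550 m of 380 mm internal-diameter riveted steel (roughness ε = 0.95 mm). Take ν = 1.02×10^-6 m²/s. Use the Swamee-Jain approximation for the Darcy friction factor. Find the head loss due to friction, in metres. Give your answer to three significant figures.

V = 4Q/(πD²) = 4·0.253/(π·0.380²) = 2.231 m/s
Re = VD/ν = 2.231·0.380/1.02×10^-6 = 8.31×10^5 → turbulent
ε/D = 0.95/380 = 0.00250
Swamee-Jain: f = 0.02514
h_f = f(L/D)V²/(2g) = 0.02514·(1550/0.380)·2.231²/(2·9.81) = 26.01 m

h_f ≈ 26.0 m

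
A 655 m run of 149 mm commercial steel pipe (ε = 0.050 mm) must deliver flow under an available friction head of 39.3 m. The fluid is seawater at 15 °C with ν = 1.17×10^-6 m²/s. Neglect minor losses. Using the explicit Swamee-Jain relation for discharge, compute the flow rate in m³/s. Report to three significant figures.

Swamee-Jain (Type II): Q = -0.965·√(gD⁵h_f/L)·ln[ε/(3.7D) + √(3.17ν²L/(gD³h_f))]
√(gD⁵h_f/L) = √(9.81·0.149⁵·39.3/655) = 0.006575
ε/(3.7D) = 9.07×10^-5; √(3.17ν²L/(gD³h_f)) = 4.72×10^-5
Q = -0.965·0.006575·ln(1.379×10^-4) = 0.05640 m³/s
Check: V = 3.23 m/s, Re = 4.12×10^5, f = 0.01687, h_f = 39.5 m ≈ 39.3 m ✓

Q ≈ 0.0564 m³/s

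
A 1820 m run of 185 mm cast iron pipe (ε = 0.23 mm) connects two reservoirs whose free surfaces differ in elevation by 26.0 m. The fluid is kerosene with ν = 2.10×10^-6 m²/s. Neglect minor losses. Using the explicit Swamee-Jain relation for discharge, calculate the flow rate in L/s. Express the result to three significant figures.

Swamee-Jain (Type II): Q = -0.965·√(gD⁵h_f/L)·ln[ε/(3.7D) + √(3.17ν²L/(gD³h_f))]
√(gD⁵h_f/L) = √(9.81·0.185⁵·26.0/1820) = 0.005511
ε/(3.7D) = 3.36×10^-4; √(3.17ν²L/(gD³h_f)) = 1.26×10^-4
Q = -0.965·0.005511·ln(4.615×10^-4) = 0.04085 m³/s
Check: V = 1.52 m/s, Re = 1.34×10^5, f = 0.02264, h_f = 26.2 m ≈ 26.0 m ✓

Q ≈ 40.8 L/s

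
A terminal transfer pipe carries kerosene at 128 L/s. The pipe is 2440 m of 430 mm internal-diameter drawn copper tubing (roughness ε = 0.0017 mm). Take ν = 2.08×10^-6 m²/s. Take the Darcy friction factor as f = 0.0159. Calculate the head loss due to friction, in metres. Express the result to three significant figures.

V = 4Q/(πD²) = 4·0.128/(π·0.430²) = 0.8814 m/s
h_f = f(L/D)V²/(2g) = 0.01590·(2440/0.430)·0.8814²/(2·9.81) = 3.573 m

h_f ≈ 3.57 m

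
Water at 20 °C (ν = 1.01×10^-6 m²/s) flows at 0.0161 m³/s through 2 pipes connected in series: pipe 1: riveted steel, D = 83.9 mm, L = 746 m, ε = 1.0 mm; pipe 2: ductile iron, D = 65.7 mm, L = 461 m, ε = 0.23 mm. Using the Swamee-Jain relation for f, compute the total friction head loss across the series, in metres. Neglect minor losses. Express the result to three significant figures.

H ≈ 381 m

Pipe 1: V = 2.912 m/s, Re = 2.42×10^5, ε/D = 0.0119, f = 0.04061, h_1 = f(L/D)V²/2g = 156.1 m
Pipe 2: V = 4.749 m/s, Re = 3.09×10^5, ε/D = 0.00350, f = 0.02787, h_2 = f(L/D)V²/2g = 224.8 m
Series → Q common, losses add: H = Σh = 380.9 m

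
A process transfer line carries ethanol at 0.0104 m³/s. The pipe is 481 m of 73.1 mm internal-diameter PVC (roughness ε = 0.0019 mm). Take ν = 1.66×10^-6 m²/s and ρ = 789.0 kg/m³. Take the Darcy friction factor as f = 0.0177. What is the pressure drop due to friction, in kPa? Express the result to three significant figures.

V = 4Q/(πD²) = 4·0.0104/(π·0.0731²) = 2.478 m/s
h_f = f(L/D)V²/(2g) = 0.01770·(481/0.0731)·2.478²/(2·9.81) = 36.45 m
Δp = ρg·h_f = 789.0·9.81·36.45 = 282.1 kPa

Δp ≈ 282 kPa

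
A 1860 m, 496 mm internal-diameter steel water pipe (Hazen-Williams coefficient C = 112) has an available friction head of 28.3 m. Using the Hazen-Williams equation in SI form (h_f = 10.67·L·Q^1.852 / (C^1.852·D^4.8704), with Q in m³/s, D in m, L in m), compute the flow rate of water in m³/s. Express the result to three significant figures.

Rearranging: Q = [h_f·C^1.852·D^4.8704 / (10.67·L)]^(1/1.852)
Q = [28.3·112^1.852·0.496^4.8704 / (10.67·1860)]^0.540 = 0.5149 m³/s

Q ≈ 0.515 m³/s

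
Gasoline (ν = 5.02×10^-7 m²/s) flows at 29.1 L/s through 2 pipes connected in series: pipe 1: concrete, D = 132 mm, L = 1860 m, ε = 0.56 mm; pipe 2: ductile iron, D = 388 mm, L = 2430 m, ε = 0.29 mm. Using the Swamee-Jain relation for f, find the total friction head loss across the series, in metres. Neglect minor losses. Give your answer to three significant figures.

Pipe 1: V = 2.126 m/s, Re = 5.59×10^5, ε/D = 0.00424, f = 0.02920, h_1 = f(L/D)V²/2g = 94.81 m
Pipe 2: V = 0.2461 m/s, Re = 1.90×10^5, ε/D = 7.47×10^-4, f = 0.02021, h_2 = f(L/D)V²/2g = 0.3907 m
Series → Q common, losses add: H = Σh = 95.21 m

H ≈ 95.2 m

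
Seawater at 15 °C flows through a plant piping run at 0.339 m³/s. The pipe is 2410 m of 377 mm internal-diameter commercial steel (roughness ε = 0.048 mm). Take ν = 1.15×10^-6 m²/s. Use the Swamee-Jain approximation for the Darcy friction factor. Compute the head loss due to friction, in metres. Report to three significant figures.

V = 4Q/(πD²) = 4·0.339/(π·0.377²) = 3.037 m/s
Re = VD/ν = 3.037·0.377/1.15×10^-6 = 9.96×10^5 → turbulent
ε/D = 0.048/377 = 1.27×10^-4
Swamee-Jain: f = 0.01390
h_f = f(L/D)V²/(2g) = 0.01390·(2410/0.377)·3.037²/(2·9.81) = 41.76 m

h_f ≈ 41.8 m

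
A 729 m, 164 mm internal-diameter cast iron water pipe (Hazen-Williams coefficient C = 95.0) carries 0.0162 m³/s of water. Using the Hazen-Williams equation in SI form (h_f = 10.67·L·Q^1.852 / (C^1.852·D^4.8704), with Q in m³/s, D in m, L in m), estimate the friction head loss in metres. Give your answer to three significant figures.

h_f = 10.67·729·0.0162^1.852 / (95.0^1.852·0.164^4.8704) = 5.447 m

h_f ≈ 5.45 m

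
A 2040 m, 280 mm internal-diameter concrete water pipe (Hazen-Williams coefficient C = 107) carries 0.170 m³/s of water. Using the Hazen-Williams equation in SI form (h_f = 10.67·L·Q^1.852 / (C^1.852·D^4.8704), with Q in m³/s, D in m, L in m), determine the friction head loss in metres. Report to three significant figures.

h_f ≈ 70.3 m

h_f = 10.67·2040·0.170^1.852 / (107^1.852·0.280^4.8704) = 70.26 m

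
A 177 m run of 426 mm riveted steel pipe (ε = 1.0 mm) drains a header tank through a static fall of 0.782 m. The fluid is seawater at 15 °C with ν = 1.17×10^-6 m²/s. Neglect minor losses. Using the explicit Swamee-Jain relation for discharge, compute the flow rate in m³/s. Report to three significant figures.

Q ≈ 0.174 m³/s

Swamee-Jain (Type II): Q = -0.965·√(gD⁵h_f/L)·ln[ε/(3.7D) + √(3.17ν²L/(gD³h_f))]
√(gD⁵h_f/L) = √(9.81·0.426⁵·0.782/177) = 0.02466
ε/(3.7D) = 6.34×10^-4; √(3.17ν²L/(gD³h_f)) = 3.60×10^-5
Q = -0.965·0.02466·ln(6.704×10^-4) = 0.1739 m³/s
Check: V = 1.22 m/s, Re = 4.44×10^5, f = 0.02494, h_f = 0.786 m ≈ 0.782 m ✓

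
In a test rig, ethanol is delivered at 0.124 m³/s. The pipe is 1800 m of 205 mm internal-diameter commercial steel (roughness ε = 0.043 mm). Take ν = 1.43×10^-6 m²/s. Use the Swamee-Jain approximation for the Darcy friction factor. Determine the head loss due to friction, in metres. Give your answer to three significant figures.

V = 4Q/(πD²) = 4·0.124/(π·0.205²) = 3.757 m/s
Re = VD/ν = 3.757·0.205/1.43×10^-6 = 5.39×10^5 → turbulent
ε/D = 0.043/205 = 2.10×10^-4
Swamee-Jain: f = 0.01551
h_f = f(L/D)V²/(2g) = 0.01551·(1800/0.205)·3.757²/(2·9.81) = 97.95 m

h_f ≈ 98.0 m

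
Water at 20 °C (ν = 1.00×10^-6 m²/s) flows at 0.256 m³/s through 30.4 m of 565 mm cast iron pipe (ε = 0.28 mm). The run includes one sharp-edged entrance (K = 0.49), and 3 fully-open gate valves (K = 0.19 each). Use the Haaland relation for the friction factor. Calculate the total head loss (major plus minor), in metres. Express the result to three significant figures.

H_L ≈ 0.106 m

V = 4Q/(πD²) = 1.021 m/s; V²/2g = 0.05314 m
Re = 5.77×10^5, ε/D = 4.96×10^-4 → f = 0.01744 (Haaland)
Major: h_f = f(L/D)·V²/2g = 0.01744·53.81·0.05314 = 0.04987 m
Minor: ΣK = 1.06; h_m = ΣK·V²/2g = 0.05633 m
Total H_L = 0.04987 + 0.05633 = 0.1062 m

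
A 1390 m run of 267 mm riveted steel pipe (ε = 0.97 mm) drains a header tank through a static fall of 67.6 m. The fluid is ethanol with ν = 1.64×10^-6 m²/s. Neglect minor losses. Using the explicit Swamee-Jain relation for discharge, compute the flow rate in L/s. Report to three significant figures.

Swamee-Jain (Type II): Q = -0.965·√(gD⁵h_f/L)·ln[ε/(3.7D) + √(3.17ν²L/(gD³h_f))]
√(gD⁵h_f/L) = √(9.81·0.267⁵·67.6/1390) = 0.02544
ε/(3.7D) = 9.82×10^-4; √(3.17ν²L/(gD³h_f)) = 3.06×10^-5
Q = -0.965·0.02544·ln(0.001013) = 0.1693 m³/s
Check: V = 3.02 m/s, Re = 4.92×10^5, f = 0.02798, h_f = 67.9 m ≈ 67.6 m ✓

Q ≈ 169 L/s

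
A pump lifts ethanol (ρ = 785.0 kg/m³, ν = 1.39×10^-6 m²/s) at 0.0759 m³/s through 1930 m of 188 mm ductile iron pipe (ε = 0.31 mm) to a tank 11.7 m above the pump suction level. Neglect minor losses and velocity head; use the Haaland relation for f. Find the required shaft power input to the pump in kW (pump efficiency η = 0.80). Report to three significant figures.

P_shaft ≈ 73.7 kW

V = 4Q/(πD²) = 2.734 m/s; Re = 3.70×10^5; ε/D = 0.00165; f = 0.02280
h_f = f(L/D)V²/2g = 89.20 m
Total head H = z + h_f = 11.7 + 89.20 = 100.9 m
P_hyd = ρgQH = 785.0·9.81·0.0759·100.9 = 58.97 kW
P_shaft = P_hyd/η = 58.97/0.80 = 73.72 kW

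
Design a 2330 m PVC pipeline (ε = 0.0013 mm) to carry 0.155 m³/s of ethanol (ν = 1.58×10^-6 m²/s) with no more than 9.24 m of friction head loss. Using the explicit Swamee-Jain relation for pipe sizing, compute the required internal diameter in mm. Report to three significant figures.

D ≈ 377 mm

Swamee-Jain (Type III): D = 0.66·[ε^1.25·(LQ²/(gh_f))^4.75 + ν·Q^9.4·(L/(gh_f))^5.2]^0.04
LQ²/(gh_f) = 0.6176; L/(gh_f) = 25.70
Term 1 = ε^1.25·(…)^4.75 = 4.45×10^-9; Term 2 = ν·Q^9.4·(…)^5.2 = 8.31×10^-7
D = 0.66·(4.45×10^-9 + 8.31×10^-7)^0.04 = 0.3771 m = 377 mm
Check: V = 1.39 m/s, Re = 3.31×10^5, f = 0.01415, h_f = 8.59 m ≈ 9.24 m ✓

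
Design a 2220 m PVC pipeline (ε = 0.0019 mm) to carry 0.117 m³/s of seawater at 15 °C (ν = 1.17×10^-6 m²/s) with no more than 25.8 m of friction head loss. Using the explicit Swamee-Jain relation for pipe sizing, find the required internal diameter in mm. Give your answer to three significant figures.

D ≈ 268 mm

Swamee-Jain (Type III): D = 0.66·[ε^1.25·(LQ²/(gh_f))^4.75 + ν·Q^9.4·(L/(gh_f))^5.2]^0.04
LQ²/(gh_f) = 0.1201; L/(gh_f) = 8.771
Term 1 = ε^1.25·(…)^4.75 = 2.99×10^-12; Term 2 = ν·Q^9.4·(…)^5.2 = 1.63×10^-10
D = 0.66·(2.99×10^-12 + 1.63×10^-10)^0.04 = 0.2682 m = 268 mm
Check: V = 2.07 m/s, Re = 4.75×10^5, f = 0.01332, h_f = 24.1 m ≈ 25.8 m ✓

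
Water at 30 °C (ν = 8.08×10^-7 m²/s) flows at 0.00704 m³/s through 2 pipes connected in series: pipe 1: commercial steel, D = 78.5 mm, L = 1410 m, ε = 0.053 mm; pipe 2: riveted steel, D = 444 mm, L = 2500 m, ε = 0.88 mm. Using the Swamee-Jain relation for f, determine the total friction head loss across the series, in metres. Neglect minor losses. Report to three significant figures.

H ≈ 39.5 m

Pipe 1: V = 1.455 m/s, Re = 1.41×10^5, ε/D = 6.75×10^-4, f = 0.02040, h_1 = f(L/D)V²/2g = 39.51 m
Pipe 2: V = 0.04547 m/s, Re = 2.50×10^4, ε/D = 0.00198, f = 0.02907, h_2 = f(L/D)V²/2g = 0.01725 m
Series → Q common, losses add: H = Σh = 39.52 m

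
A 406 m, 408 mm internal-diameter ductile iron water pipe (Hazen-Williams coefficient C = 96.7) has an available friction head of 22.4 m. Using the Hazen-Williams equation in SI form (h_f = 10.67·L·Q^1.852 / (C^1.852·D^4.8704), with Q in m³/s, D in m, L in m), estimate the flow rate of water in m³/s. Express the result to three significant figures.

Rearranging: Q = [h_f·C^1.852·D^4.8704 / (10.67·L)]^(1/1.852)
Q = [22.4·96.7^1.852·0.408^4.8704 / (10.67·406)]^0.540 = 0.5333 m³/s

Q ≈ 0.533 m³/s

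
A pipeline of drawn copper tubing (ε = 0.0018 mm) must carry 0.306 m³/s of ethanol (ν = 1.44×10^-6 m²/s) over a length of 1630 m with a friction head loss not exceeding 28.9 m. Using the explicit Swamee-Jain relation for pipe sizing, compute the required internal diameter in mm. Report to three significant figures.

Swamee-Jain (Type III): D = 0.66·[ε^1.25·(LQ²/(gh_f))^4.75 + ν·Q^9.4·(L/(gh_f))^5.2]^0.04
LQ²/(gh_f) = 0.5383; L/(gh_f) = 5.749
Term 1 = ε^1.25·(…)^4.75 = 3.48×10^-9; Term 2 = ν·Q^9.4·(…)^5.2 = 1.88×10^-7
D = 0.66·(3.48×10^-9 + 1.88×10^-7)^0.04 = 0.3555 m = 355 mm
Check: V = 3.08 m/s, Re = 7.61×10^5, f = 0.01227, h_f = 27.2 m ≈ 28.9 m ✓

D ≈ 355 mm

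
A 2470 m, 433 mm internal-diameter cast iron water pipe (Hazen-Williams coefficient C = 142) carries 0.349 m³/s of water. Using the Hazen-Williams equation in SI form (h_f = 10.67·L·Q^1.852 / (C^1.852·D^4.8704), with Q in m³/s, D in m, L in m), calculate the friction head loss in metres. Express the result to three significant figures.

h_f = 10.67·2470·0.349^1.852 / (142^1.852·0.433^4.8704) = 22.83 m

h_f ≈ 22.8 m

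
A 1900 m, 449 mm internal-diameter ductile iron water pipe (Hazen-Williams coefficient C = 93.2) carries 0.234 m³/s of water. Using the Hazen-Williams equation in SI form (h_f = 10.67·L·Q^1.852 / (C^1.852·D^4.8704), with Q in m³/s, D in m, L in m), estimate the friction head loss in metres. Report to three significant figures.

h_f ≈ 15.3 m

h_f = 10.67·1900·0.234^1.852 / (93.2^1.852·0.449^4.8704) = 15.31 m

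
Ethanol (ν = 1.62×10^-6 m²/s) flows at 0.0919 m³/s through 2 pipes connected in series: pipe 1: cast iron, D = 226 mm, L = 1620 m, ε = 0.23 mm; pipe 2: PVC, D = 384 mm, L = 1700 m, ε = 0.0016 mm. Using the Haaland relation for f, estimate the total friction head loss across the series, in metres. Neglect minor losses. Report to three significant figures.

Pipe 1: V = 2.291 m/s, Re = 3.20×10^5, ε/D = 0.00102, f = 0.02055, h_1 = f(L/D)V²/2g = 39.40 m
Pipe 2: V = 0.7935 m/s, Re = 1.88×10^5, ε/D = 4.17×10^-6, f = 0.01571, h_2 = f(L/D)V²/2g = 2.232 m
Series → Q common, losses add: H = Σh = 41.64 m

H ≈ 41.6 m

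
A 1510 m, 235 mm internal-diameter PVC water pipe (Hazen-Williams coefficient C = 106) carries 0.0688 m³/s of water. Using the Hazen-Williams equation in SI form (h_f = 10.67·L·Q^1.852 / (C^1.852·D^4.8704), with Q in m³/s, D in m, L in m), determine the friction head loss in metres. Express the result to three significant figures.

h_f ≈ 23.3 m

h_f = 10.67·1510·0.0688^1.852 / (106^1.852·0.235^4.8704) = 23.26 m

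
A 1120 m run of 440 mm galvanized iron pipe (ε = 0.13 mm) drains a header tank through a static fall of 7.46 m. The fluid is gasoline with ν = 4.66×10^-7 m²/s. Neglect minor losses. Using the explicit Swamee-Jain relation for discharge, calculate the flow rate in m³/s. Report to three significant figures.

Q ≈ 0.295 m³/s

Swamee-Jain (Type II): Q = -0.965·√(gD⁵h_f/L)·ln[ε/(3.7D) + √(3.17ν²L/(gD³h_f))]
√(gD⁵h_f/L) = √(9.81·0.440⁵·7.46/1120) = 0.03283
ε/(3.7D) = 7.99×10^-5; √(3.17ν²L/(gD³h_f)) = 1.11×10^-5
Q = -0.965·0.03283·ln(9.097×10^-5) = 0.2948 m³/s
Check: V = 1.94 m/s, Re = 1.83×10^6, f = 0.01539, h_f = 7.50 m ≈ 7.46 m ✓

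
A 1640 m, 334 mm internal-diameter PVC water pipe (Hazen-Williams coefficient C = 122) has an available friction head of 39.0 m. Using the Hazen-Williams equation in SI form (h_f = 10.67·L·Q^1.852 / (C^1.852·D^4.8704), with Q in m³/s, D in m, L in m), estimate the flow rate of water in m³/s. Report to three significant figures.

Rearranging: Q = [h_f·C^1.852·D^4.8704 / (10.67·L)]^(1/1.852)
Q = [39.0·122^1.852·0.334^4.8704 / (10.67·1640)]^0.540 = 0.2523 m³/s

Q ≈ 0.252 m³/s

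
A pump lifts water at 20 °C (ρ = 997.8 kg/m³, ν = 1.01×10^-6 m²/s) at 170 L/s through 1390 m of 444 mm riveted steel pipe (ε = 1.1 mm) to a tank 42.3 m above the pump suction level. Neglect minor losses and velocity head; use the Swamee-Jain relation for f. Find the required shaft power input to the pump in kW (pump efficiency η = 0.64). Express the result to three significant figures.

V = 4Q/(πD²) = 1.098 m/s; Re = 4.83×10^5; ε/D = 0.00248; f = 0.02525
h_f = f(L/D)V²/2g = 4.857 m
Total head H = z + h_f = 42.3 + 4.857 = 47.16 m
P_hyd = ρgQH = 997.8·9.81·0.170·47.16 = 78.47 kW
P_shaft = P_hyd/η = 78.47/0.64 = 122.6 kW

P_shaft ≈ 123 kW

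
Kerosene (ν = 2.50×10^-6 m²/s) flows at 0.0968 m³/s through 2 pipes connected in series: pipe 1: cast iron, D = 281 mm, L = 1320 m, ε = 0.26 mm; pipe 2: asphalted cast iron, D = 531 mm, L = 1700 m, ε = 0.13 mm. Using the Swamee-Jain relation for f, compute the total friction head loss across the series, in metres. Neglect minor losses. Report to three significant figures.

H ≈ 12.9 m

Pipe 1: V = 1.561 m/s, Re = 1.75×10^5, ε/D = 9.25×10^-4, f = 0.02107, h_1 = f(L/D)V²/2g = 12.29 m
Pipe 2: V = 0.4371 m/s, Re = 9.28×10^4, ε/D = 2.45×10^-4, f = 0.01946, h_2 = f(L/D)V²/2g = 0.6066 m
Series → Q common, losses add: H = Σh = 12.90 m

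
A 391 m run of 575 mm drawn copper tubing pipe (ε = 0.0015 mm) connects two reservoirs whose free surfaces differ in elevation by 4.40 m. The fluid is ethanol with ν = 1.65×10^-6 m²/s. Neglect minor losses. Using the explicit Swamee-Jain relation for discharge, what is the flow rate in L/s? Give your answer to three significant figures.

Q ≈ 866 L/s

Swamee-Jain (Type II): Q = -0.965·√(gD⁵h_f/L)·ln[ε/(3.7D) + √(3.17ν²L/(gD³h_f))]
√(gD⁵h_f/L) = √(9.81·0.575⁵·4.40/391) = 0.08330
ε/(3.7D) = 7.05×10^-7; √(3.17ν²L/(gD³h_f)) = 2.03×10^-5
Q = -0.965·0.08330·ln(2.098×10^-5) = 0.8659 m³/s
Check: V = 3.33 m/s, Re = 1.16×10^6, f = 0.01139, h_f = 4.39 m ≈ 4.40 m ✓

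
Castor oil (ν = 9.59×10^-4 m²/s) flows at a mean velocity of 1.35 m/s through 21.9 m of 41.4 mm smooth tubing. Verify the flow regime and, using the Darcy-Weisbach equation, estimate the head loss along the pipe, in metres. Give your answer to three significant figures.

Re = VD/ν = 1.35·0.04140/9.59×10^-4 = 58.3 → laminar (Re < 2300)
f = 64/Re = 1.098
h_f = f(L/D)V²/(2g) = 1.098·(21.9/0.04140)·1.35²/(2·9.81) = 53.96 m

h_f ≈ 54.0 m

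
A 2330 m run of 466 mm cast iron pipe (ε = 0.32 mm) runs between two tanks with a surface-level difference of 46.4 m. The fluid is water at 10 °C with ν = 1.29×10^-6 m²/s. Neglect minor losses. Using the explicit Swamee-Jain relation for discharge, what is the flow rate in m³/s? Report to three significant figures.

Q ≈ 0.538 m³/s

Swamee-Jain (Type II): Q = -0.965·√(gD⁵h_f/L)·ln[ε/(3.7D) + √(3.17ν²L/(gD³h_f))]
√(gD⁵h_f/L) = √(9.81·0.466⁵·46.4/2330) = 0.06552
ε/(3.7D) = 1.86×10^-4; √(3.17ν²L/(gD³h_f)) = 1.63×10^-5
Q = -0.965·0.06552·ln(2.019×10^-4) = 0.5379 m³/s
Check: V = 3.15 m/s, Re = 1.14×10^6, f = 0.01840, h_f = 46.6 m ≈ 46.4 m ✓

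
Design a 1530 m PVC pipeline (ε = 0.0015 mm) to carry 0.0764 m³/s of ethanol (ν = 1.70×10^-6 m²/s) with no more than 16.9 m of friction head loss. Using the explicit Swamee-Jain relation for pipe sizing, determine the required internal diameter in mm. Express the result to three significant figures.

Swamee-Jain (Type III): D = 0.66·[ε^1.25·(LQ²/(gh_f))^4.75 + ν·Q^9.4·(L/(gh_f))^5.2]^0.04
LQ²/(gh_f) = 0.05387; L/(gh_f) = 9.229
Term 1 = ε^1.25·(…)^4.75 = 4.94×10^-14; Term 2 = ν·Q^9.4·(…)^5.2 = 5.63×10^-12
D = 0.66·(4.94×10^-14 + 5.63×10^-12)^0.04 = 0.2343 m = 234 mm
Check: V = 1.77 m/s, Re = 2.44×10^5, f = 0.01501, h_f = 15.7 m ≈ 16.9 m ✓

D ≈ 234 mm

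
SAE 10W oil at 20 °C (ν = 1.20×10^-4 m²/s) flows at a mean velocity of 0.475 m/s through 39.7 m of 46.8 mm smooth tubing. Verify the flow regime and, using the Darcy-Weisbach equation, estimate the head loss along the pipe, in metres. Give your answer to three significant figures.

Re = VD/ν = 0.475·0.04680/1.20×10^-4 = 185 → laminar (Re < 2300)
f = 64/Re = 0.3455
h_f = f(L/D)V²/(2g) = 0.3455·(39.7/0.04680)·0.475²/(2·9.81) = 3.370 m

h_f ≈ 3.37 m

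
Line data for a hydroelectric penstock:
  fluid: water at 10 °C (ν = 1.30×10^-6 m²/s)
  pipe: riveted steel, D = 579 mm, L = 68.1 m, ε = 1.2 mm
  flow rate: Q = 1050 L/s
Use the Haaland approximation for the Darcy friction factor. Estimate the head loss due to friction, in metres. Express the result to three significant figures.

V = 4Q/(πD²) = 4·1.05/(π·0.579²) = 3.988 m/s
Re = VD/ν = 3.988·0.579/1.30×10^-6 = 1.78×10^6 → turbulent
ε/D = 1.2/579 = 0.00207
Haaland: f = 0.02378
h_f = f(L/D)V²/(2g) = 0.02378·(68.1/0.579)·3.988²/(2·9.81) = 2.267 m

h_f ≈ 2.27 m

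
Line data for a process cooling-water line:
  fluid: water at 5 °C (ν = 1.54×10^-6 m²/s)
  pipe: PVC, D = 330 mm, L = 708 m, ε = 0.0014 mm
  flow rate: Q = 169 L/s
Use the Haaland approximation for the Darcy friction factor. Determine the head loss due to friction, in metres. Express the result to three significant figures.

h_f ≈ 5.76 m

V = 4Q/(πD²) = 4·0.169/(π·0.330²) = 1.976 m/s
Re = VD/ν = 1.976·0.330/1.54×10^-6 = 4.23×10^5 → turbulent
ε/D = 0.0014/330 = 4.24×10^-6
Haaland: f = 0.01350
h_f = f(L/D)V²/(2g) = 0.01350·(708/0.330)·1.976²/(2·9.81) = 5.764 m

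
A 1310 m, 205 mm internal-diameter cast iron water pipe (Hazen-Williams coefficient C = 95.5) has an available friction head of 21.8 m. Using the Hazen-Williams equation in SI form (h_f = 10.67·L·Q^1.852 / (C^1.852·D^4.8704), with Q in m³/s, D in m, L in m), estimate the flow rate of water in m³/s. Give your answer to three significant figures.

Rearranging: Q = [h_f·C^1.852·D^4.8704 / (10.67·L)]^(1/1.852)
Q = [21.8·95.5^1.852·0.205^4.8704 / (10.67·1310)]^0.540 = 0.04512 m³/s

Q ≈ 0.0451 m³/s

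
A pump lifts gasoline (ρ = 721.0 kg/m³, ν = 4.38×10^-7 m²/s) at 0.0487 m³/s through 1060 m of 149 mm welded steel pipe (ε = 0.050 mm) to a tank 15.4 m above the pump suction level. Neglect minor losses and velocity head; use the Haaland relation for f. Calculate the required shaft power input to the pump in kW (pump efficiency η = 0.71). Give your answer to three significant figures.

V = 4Q/(πD²) = 2.793 m/s; Re = 9.50×10^5; ε/D = 3.36×10^-4; f = 0.01594
h_f = f(L/D)V²/2g = 45.10 m
Total head H = z + h_f = 15.4 + 45.10 = 60.50 m
P_hyd = ρgQH = 721.0·9.81·0.0487·60.50 = 20.84 kW
P_shaft = P_hyd/η = 20.84/0.71 = 29.35 kW

P_shaft ≈ 29.4 kW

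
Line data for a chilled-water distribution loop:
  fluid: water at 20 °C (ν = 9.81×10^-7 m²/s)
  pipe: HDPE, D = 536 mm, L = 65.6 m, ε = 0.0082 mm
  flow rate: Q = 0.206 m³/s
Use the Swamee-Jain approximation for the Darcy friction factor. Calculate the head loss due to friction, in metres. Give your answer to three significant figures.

h_f ≈ 0.0694 m

V = 4Q/(πD²) = 4·0.206/(π·0.536²) = 0.9130 m/s
Re = VD/ν = 0.9130·0.536/9.81×10^-7 = 4.99×10^5 → turbulent
ε/D = 0.0082/536 = 1.53×10^-5
Swamee-Jain: f = 0.01334
h_f = f(L/D)V²/(2g) = 0.01334·(65.6/0.536)·0.9130²/(2·9.81) = 0.06935 m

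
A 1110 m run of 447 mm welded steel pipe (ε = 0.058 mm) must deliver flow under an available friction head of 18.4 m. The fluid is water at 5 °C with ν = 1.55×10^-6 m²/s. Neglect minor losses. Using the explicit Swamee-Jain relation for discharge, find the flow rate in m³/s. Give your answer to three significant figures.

Q ≈ 0.507 m³/s

Swamee-Jain (Type II): Q = -0.965·√(gD⁵h_f/L)·ln[ε/(3.7D) + √(3.17ν²L/(gD³h_f))]
√(gD⁵h_f/L) = √(9.81·0.447⁵·18.4/1110) = 0.05387
ε/(3.7D) = 3.51×10^-5; √(3.17ν²L/(gD³h_f)) = 2.29×10^-5
Q = -0.965·0.05387·ln(5.797×10^-5) = 0.5071 m³/s
Check: V = 3.23 m/s, Re = 9.32×10^5, f = 0.01400, h_f = 18.5 m ≈ 18.4 m ✓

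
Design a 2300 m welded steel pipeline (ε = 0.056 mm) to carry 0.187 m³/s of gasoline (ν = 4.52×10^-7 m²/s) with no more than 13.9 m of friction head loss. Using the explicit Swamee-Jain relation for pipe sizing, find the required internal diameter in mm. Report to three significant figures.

Swamee-Jain (Type III): D = 0.66·[ε^1.25·(LQ²/(gh_f))^4.75 + ν·Q^9.4·(L/(gh_f))^5.2]^0.04
LQ²/(gh_f) = 0.5898; L/(gh_f) = 16.87
Term 1 = ε^1.25·(…)^4.75 = 3.95×10^-7; Term 2 = ν·Q^9.4·(…)^5.2 = 1.55×10^-7
D = 0.66·(3.95×10^-7 + 1.55×10^-7)^0.04 = 0.3708 m = 371 mm
Check: V = 1.73 m/s, Re = 1.42×10^6, f = 0.01390, h_f = 13.2 m ≈ 13.9 m ✓

D ≈ 371 mm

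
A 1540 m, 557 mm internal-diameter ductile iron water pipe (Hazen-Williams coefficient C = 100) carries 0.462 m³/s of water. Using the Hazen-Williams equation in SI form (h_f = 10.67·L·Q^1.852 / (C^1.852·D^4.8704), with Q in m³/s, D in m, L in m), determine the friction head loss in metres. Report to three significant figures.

h_f = 10.67·1540·0.462^1.852 / (100^1.852·0.557^4.8704) = 13.44 m

h_f ≈ 13.4 m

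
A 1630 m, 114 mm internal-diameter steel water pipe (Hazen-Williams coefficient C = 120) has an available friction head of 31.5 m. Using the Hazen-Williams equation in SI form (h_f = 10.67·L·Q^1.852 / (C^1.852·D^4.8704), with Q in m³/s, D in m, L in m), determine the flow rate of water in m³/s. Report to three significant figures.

Q ≈ 0.0131 m³/s

Rearranging: Q = [h_f·C^1.852·D^4.8704 / (10.67·L)]^(1/1.852)
Q = [31.5·120^1.852·0.114^4.8704 / (10.67·1630)]^0.540 = 0.01314 m³/s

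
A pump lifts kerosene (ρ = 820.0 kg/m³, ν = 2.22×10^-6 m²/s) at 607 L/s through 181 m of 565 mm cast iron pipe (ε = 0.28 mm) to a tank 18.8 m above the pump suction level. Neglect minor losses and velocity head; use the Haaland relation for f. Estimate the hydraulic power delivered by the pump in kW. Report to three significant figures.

P_hyd ≈ 99.9 kW

V = 4Q/(πD²) = 2.421 m/s; Re = 6.16×10^5; ε/D = 4.96×10^-4; f = 0.01740
h_f = f(L/D)V²/2g = 1.665 m
Total head H = z + h_f = 18.8 + 1.665 = 20.47 m
P_hyd = ρgQH = 820.0·9.81·0.607·20.47 = 99.93 kW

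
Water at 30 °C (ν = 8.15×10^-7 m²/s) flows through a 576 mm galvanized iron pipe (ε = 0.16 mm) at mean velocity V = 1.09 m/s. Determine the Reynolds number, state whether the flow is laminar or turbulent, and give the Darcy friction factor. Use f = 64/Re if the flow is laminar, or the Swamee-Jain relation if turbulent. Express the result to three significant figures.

Re = VD/ν = 1.090·0.576/8.15×10^-7 = 7.70×10^5
Re > 4000 → turbulent; ε/D = 2.78×10^-4
Swamee-Jain: f = 0.01576

Re ≈ 7.70×10^5; turbulent; f ≈ 0.0158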